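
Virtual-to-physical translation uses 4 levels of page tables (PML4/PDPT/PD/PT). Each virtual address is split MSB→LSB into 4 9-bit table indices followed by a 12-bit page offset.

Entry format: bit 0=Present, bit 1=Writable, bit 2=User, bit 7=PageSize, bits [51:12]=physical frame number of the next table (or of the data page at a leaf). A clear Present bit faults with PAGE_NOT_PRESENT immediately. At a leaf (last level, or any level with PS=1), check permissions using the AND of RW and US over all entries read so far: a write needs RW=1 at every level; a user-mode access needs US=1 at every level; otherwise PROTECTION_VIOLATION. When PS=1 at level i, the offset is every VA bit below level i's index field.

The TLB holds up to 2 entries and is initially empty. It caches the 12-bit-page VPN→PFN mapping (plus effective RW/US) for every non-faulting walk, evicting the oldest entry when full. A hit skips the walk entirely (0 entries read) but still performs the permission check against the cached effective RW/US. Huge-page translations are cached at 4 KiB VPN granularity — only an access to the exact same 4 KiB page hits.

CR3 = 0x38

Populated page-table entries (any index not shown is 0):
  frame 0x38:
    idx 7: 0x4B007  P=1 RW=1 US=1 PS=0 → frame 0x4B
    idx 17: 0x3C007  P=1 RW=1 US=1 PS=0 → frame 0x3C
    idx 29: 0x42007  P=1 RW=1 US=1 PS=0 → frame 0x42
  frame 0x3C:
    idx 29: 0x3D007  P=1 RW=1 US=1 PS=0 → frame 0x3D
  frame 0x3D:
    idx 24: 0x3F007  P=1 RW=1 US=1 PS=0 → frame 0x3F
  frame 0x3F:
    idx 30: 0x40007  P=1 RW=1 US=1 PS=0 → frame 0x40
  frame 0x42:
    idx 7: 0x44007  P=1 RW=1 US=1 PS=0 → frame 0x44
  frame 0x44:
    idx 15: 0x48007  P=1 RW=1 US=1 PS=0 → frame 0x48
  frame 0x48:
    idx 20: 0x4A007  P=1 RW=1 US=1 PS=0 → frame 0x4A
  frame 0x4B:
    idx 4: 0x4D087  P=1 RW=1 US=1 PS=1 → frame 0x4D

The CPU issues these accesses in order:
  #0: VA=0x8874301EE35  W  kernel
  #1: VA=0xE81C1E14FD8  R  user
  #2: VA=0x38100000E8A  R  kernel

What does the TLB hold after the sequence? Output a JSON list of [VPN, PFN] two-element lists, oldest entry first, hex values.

Per-access translation:
#0 VA=0x8874301EE35 (w,kernel):
  lvl0: tbl 0x38, slot 17 ⇒ 0x3C007 (P1/RW1/US1/PS0)
  lvl1: tbl 0x3C, slot 29 ⇒ 0x3D007 (P1/RW1/US1/PS0)
  lvl2: tbl 0x3D, slot 24 ⇒ 0x3F007 (P1/RW1/US1/PS0)
  lvl3: tbl 0x3F, slot 30 ⇒ 0x40007 (P1/RW1/US1/PS0)
  ✓ 0x40E35  — 4 lookups
#1 VA=0xE81C1E14FD8 (r,user):
  lvl0: tbl 0x38, slot 29 ⇒ 0x42007 (P1/RW1/US1/PS0)
  lvl1: tbl 0x42, slot 7 ⇒ 0x44007 (P1/RW1/US1/PS0)
  lvl2: tbl 0x44, slot 15 ⇒ 0x48007 (P1/RW1/US1/PS0)
  lvl3: tbl 0x48, slot 20 ⇒ 0x4A007 (P1/RW1/US1/PS0)
  ✓ 0x4AFD8  — 4 lookups
#2 VA=0x38100000E8A (r,kernel):
  lvl0: tbl 0x38, slot 7 ⇒ 0x4B007 (P1/RW1/US1/PS0)
  lvl1: tbl 0x4B, slot 4 ⇒ 0x4D087 (P1/RW1/US1/PS1)
  ✓ 0x4DE8A (huge @L1)  — 2 lookups

TLB: [["0xE81C1E14", "0x4A"], ["0x38100000", "0x4D"]]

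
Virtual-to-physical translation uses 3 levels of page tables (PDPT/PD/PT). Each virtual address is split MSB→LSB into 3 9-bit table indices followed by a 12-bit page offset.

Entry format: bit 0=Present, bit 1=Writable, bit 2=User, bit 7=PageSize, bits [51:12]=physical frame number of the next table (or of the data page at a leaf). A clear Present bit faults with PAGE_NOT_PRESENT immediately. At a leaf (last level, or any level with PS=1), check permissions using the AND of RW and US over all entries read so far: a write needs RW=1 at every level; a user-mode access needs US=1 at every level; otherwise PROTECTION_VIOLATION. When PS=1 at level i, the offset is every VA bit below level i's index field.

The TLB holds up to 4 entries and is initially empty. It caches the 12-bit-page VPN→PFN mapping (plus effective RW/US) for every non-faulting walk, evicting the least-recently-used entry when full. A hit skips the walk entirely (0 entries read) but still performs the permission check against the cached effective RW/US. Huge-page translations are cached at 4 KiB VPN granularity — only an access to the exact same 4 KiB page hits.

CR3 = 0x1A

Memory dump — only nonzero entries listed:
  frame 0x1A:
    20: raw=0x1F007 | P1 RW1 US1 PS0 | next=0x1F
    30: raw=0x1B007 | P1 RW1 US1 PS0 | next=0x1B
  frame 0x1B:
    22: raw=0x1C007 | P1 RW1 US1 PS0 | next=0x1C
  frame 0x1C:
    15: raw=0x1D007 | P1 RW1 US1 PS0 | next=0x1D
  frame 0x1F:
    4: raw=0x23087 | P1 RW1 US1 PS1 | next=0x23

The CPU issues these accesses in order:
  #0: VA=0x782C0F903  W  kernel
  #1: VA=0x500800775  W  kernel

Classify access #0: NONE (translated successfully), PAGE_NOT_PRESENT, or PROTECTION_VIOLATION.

Per-access translation:
#0 VA=0x782C0F903 (w,kernel):
  L0: frame=0x1A idx=30 entry=0x1B007 [P=1 RW=1 US=1 PS=0]
  L1: frame=0x1B idx=22 entry=0x1C007 [P=1 RW=1 US=1 PS=0]
  L2: frame=0x1C idx=15 entry=0x1D007 [P=1 RW=1 US=1 PS=0]
  → PA=0x1D903  (3 entries read)
#1 VA=0x500800775 (w,kernel):
  L0: frame=0x1A idx=20 entry=0x1F007 [P=1 RW=1 US=1 PS=0]
  L1: frame=0x1F idx=4 entry=0x23087 [P=1 RW=1 US=1 PS=1]
  → PA=0x23775 (huge @L1)  (2 entries read)

Access #0 fault: NONE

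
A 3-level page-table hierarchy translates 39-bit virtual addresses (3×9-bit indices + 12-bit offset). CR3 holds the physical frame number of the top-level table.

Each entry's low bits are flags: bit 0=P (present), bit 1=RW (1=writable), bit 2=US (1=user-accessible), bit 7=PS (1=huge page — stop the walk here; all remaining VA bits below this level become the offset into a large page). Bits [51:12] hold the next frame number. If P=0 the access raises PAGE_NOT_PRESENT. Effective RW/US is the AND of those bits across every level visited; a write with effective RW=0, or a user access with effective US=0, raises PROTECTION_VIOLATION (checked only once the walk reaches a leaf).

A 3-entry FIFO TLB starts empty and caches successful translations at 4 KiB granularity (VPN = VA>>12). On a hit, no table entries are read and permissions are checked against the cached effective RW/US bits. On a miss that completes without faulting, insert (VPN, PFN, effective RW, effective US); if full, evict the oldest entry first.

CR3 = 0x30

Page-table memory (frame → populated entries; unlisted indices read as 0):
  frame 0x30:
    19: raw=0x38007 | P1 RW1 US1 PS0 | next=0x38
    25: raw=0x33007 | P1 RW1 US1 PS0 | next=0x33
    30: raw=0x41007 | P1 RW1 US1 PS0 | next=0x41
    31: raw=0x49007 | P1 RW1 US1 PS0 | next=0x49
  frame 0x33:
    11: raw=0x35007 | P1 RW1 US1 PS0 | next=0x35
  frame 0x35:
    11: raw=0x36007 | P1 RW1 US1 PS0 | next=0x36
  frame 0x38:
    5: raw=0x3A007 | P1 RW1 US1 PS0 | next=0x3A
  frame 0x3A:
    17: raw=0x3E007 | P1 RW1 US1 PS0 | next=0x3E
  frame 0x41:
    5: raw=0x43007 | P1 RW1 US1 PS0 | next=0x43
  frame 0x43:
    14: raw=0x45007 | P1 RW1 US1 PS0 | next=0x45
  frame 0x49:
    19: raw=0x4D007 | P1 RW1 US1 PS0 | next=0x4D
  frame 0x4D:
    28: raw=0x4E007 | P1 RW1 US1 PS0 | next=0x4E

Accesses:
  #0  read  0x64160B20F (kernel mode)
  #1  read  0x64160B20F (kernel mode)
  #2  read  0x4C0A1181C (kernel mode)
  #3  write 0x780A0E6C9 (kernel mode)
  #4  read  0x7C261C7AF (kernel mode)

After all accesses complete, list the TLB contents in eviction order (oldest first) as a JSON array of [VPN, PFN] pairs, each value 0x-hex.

Per-access translation:
#0 VA=0x64160B20F (r,kernel):
  L0: frame=0x30 idx=25 entry=0x33007 [P=1 RW=1 US=1 PS=0]
  L1: frame=0x33 idx=11 entry=0x35007 [P=1 RW=1 US=1 PS=0]
  L2: frame=0x35 idx=11 entry=0x36007 [P=1 RW=1 US=1 PS=0]
  ⇒ phys 0x3620F  [3 reads]
#1 VA=0x64160B20F (r,kernel):
  TLB hit vpn=0x64160B → PA=0x3620F
#2 VA=0x4C0A1181C (r,kernel):
  L0: frame=0x30 idx=19 entry=0x38007 [P=1 RW=1 US=1 PS=0]
  L1: frame=0x38 idx=5 entry=0x3A007 [P=1 RW=1 US=1 PS=0]
  L2: frame=0x3A idx=17 entry=0x3E007 [P=1 RW=1 US=1 PS=0]
  ⇒ phys 0x3E81C  [3 reads]
#3 VA=0x780A0E6C9 (w,kernel):
  L0: frame=0x30 idx=30 entry=0x41007 [P=1 RW=1 US=1 PS=0]
  L1: frame=0x41 idx=5 entry=0x43007 [P=1 RW=1 US=1 PS=0]
  L2: frame=0x43 idx=14 entry=0x45007 [P=1 RW=1 US=1 PS=0]
  ⇒ phys 0x456C9  [3 reads]
#4 VA=0x7C261C7AF (r,kernel):
  L0: frame=0x30 idx=31 entry=0x49007 [P=1 RW=1 US=1 PS=0]
  L1: frame=0x49 idx=19 entry=0x4D007 [P=1 RW=1 US=1 PS=0]
  L2: frame=0x4D idx=28 entry=0x4E007 [P=1 RW=1 US=1 PS=0]
  ⇒ phys 0x4E7AF  [3 reads]

TLB: [["0x4C0A11", "0x3E"], ["0x780A0E", "0x45"], ["0x7C261C", "0x4E"]]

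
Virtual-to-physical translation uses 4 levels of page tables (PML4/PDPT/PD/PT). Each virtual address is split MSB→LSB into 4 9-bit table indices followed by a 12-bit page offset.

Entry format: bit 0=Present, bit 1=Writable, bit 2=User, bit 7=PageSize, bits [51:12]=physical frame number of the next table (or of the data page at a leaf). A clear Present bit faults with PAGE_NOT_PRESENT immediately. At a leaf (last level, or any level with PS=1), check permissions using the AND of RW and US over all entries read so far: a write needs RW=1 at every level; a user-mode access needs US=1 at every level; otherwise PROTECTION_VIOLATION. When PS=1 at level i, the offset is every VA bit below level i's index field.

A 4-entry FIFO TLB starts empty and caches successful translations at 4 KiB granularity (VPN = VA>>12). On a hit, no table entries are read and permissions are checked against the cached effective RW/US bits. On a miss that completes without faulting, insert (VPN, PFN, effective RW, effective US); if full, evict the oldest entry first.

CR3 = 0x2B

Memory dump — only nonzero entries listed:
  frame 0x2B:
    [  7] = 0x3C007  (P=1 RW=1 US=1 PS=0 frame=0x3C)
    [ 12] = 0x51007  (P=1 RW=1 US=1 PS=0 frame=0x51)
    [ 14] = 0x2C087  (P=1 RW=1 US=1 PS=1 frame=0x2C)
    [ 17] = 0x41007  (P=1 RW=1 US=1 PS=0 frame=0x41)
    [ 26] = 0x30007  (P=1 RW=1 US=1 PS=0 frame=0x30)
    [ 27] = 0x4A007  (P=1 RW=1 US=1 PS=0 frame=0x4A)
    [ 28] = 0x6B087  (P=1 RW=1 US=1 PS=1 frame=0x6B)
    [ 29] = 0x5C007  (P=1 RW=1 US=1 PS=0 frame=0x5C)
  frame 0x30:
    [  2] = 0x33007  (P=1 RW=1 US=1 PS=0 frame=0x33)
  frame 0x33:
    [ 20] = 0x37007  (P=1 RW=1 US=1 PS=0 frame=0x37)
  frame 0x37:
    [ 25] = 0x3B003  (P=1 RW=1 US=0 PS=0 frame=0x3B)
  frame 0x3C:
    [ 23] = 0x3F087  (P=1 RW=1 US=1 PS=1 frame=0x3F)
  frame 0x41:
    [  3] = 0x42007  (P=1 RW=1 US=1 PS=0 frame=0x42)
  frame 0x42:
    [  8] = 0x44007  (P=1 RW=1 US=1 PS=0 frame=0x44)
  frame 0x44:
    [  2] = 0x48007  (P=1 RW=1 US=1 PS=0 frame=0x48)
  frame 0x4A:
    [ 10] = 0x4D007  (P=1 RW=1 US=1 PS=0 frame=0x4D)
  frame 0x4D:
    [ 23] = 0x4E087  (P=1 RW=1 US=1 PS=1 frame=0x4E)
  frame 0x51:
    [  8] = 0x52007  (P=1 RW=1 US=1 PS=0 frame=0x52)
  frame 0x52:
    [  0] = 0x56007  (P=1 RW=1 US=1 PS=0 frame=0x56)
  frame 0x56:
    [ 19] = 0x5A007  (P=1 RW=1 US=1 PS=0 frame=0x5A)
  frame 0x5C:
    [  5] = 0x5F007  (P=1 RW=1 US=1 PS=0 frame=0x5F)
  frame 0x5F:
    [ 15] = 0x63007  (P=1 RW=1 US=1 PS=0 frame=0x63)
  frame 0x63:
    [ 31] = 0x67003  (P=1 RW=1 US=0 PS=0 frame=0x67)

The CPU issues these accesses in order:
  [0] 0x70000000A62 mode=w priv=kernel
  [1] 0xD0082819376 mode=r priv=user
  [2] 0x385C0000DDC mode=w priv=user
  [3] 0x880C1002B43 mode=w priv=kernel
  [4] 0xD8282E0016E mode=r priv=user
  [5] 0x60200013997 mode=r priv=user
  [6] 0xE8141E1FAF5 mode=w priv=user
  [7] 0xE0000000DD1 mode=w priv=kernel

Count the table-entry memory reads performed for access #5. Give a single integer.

Trace:
#0 VA=0x70000000A62 (w,kernel):
  [0] read 0x2B idx=14: raw=0x2C087 flags P=1 W=1 U=1 S=1
  ⇒ phys 0x2CA62 (huge @L0)  [1 reads]
#1 VA=0xD0082819376 (r,user):
  [0] read 0x2B idx=26: raw=0x30007 flags P=1 W=1 U=1 S=0
  [1] read 0x30 idx=2: raw=0x33007 flags P=1 W=1 U=1 S=0
  [2] read 0x33 idx=20: raw=0x37007 flags P=1 W=1 U=1 S=0
  [3] read 0x37 idx=25: raw=0x3B003 flags P=1 W=1 U=0 S=0
  ⇒ fault: PROTECTION_VIOLATION  — 4 lookups
#2 VA=0x385C0000DDC (w,user):
  [0] read 0x2B idx=7: raw=0x3C007 flags P=1 W=1 U=1 S=0
  [1] read 0x3C idx=23: raw=0x3F087 flags P=1 W=1 U=1 S=1
  ⇒ phys 0x3FDDC (huge @L1)  [2 reads]
#3 VA=0x880C1002B43 (w,kernel):
  [0] read 0x2B idx=17: raw=0x41007 flags P=1 W=1 U=1 S=0
  [1] read 0x41 idx=3: raw=0x42007 flags P=1 W=1 U=1 S=0
  [2] read 0x42 idx=8: raw=0x44007 flags P=1 W=1 U=1 S=0
  [3] read 0x44 idx=2: raw=0x48007 flags P=1 W=1 U=1 S=0
  ⇒ phys 0x48B43  [4 reads]
#4 VA=0xD8282E0016E (r,user):
  [0] read 0x2B idx=27: raw=0x4A007 flags P=1 W=1 U=1 S=0
  [1] read 0x4A idx=10: raw=0x4D007 flags P=1 W=1 U=1 S=0
  [2] read 0x4D idx=23: raw=0x4E087 flags P=1 W=1 U=1 S=1
  ⇒ phys 0x4E16E (huge @L2)  [3 reads]
#5 VA=0x60200013997 (r,user):
  [0] read 0x2B idx=12: raw=0x51007 flags P=1 W=1 U=1 S=0
  [1] read 0x51 idx=8: raw=0x52007 flags P=1 W=1 U=1 S=0
  [2] read 0x52 idx=0: raw=0x56007 flags P=1 W=1 U=1 S=0
  [3] read 0x56 idx=19: raw=0x5A007 flags P=1 W=1 U=1 S=0
  ⇒ phys 0x5A997  [4 reads]
#6 VA=0xE8141E1FAF5 (w,user):
  [0] read 0x2B idx=29: raw=0x5C007 flags P=1 W=1 U=1 S=0
  [1] read 0x5C idx=5: raw=0x5F007 flags P=1 W=1 U=1 S=0
  [2] read 0x5F idx=15: raw=0x63007 flags P=1 W=1 U=1 S=0
  [3] read 0x63 idx=31: raw=0x67003 flags P=1 W=1 U=0 S=0
  ⇒ fault: PROTECTION_VIOLATION  — 4 lookups
#7 VA=0xE0000000DD1 (w,kernel):
  [0] read 0x2B idx=28: raw=0x6B087 flags P=1 W=1 U=1 S=1
  ⇒ phys 0x6BDD1 (huge @L0)  [1 reads]

Entries read for #5: 4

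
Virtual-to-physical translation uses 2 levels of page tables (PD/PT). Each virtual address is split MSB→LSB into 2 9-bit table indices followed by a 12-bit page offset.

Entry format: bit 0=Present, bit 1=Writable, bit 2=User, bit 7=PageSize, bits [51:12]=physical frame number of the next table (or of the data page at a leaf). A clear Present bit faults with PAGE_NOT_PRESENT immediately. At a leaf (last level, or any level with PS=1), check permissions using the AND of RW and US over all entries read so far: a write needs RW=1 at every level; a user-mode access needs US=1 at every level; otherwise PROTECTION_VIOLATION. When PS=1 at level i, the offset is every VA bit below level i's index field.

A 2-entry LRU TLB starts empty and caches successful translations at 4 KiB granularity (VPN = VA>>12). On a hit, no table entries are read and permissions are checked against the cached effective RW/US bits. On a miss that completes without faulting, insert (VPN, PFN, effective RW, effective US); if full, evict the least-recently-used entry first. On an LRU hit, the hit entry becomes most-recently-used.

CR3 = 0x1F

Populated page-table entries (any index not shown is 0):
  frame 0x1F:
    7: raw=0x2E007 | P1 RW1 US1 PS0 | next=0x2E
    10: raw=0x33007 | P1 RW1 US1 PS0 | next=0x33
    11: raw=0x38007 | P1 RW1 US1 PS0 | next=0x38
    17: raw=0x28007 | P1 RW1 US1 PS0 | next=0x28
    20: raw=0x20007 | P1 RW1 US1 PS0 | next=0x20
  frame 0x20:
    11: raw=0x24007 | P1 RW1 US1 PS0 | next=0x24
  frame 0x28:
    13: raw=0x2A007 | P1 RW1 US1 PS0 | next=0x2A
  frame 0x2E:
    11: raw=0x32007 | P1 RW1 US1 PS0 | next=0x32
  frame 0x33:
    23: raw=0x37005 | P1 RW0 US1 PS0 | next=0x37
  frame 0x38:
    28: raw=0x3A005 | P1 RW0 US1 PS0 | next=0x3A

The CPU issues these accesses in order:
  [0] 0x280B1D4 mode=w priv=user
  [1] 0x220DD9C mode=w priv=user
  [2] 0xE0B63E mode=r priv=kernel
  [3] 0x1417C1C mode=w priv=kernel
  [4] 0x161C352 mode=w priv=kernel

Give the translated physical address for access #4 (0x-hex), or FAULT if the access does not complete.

Trace:
#0 VA=0x280B1D4 (w,user):
  lvl0: tbl 0x1F, slot 20 ⇒ 0x20007 (P1/RW1/US1/PS0)
  lvl1: tbl 0x20, slot 11 ⇒ 0x24007 (P1/RW1/US1/PS0)
  ✓ 0x241D4  — 2 lookups
#1 VA=0x220DD9C (w,user):
  lvl0: tbl 0x1F, slot 17 ⇒ 0x28007 (P1/RW1/US1/PS0)
  lvl1: tbl 0x28, slot 13 ⇒ 0x2A007 (P1/RW1/US1/PS0)
  ✓ 0x2AD9C  — 2 lookups
#2 VA=0xE0B63E (r,kernel):
  lvl0: tbl 0x1F, slot 7 ⇒ 0x2E007 (P1/RW1/US1/PS0)
  lvl1: tbl 0x2E, slot 11 ⇒ 0x32007 (P1/RW1/US1/PS0)
  ✓ 0x3263E  — 2 lookups
#3 VA=0x1417C1C (w,kernel):
  lvl0: tbl 0x1F, slot 10 ⇒ 0x33007 (P1/RW1/US1/PS0)
  lvl1: tbl 0x33, slot 23 ⇒ 0x37005 (P1/RW0/US1/PS0)
  ✗ PROTECTION_VIOLATION  [2 reads]
#4 VA=0x161C352 (w,kernel):
  lvl0: tbl 0x1F, slot 11 ⇒ 0x38007 (P1/RW1/US1/PS0)
  lvl1: tbl 0x38, slot 28 ⇒ 0x3A005 (P1/RW0/US1/PS0)
  ✗ PROTECTION_VIOLATION  [2 reads]

Access #4 PA: FAULT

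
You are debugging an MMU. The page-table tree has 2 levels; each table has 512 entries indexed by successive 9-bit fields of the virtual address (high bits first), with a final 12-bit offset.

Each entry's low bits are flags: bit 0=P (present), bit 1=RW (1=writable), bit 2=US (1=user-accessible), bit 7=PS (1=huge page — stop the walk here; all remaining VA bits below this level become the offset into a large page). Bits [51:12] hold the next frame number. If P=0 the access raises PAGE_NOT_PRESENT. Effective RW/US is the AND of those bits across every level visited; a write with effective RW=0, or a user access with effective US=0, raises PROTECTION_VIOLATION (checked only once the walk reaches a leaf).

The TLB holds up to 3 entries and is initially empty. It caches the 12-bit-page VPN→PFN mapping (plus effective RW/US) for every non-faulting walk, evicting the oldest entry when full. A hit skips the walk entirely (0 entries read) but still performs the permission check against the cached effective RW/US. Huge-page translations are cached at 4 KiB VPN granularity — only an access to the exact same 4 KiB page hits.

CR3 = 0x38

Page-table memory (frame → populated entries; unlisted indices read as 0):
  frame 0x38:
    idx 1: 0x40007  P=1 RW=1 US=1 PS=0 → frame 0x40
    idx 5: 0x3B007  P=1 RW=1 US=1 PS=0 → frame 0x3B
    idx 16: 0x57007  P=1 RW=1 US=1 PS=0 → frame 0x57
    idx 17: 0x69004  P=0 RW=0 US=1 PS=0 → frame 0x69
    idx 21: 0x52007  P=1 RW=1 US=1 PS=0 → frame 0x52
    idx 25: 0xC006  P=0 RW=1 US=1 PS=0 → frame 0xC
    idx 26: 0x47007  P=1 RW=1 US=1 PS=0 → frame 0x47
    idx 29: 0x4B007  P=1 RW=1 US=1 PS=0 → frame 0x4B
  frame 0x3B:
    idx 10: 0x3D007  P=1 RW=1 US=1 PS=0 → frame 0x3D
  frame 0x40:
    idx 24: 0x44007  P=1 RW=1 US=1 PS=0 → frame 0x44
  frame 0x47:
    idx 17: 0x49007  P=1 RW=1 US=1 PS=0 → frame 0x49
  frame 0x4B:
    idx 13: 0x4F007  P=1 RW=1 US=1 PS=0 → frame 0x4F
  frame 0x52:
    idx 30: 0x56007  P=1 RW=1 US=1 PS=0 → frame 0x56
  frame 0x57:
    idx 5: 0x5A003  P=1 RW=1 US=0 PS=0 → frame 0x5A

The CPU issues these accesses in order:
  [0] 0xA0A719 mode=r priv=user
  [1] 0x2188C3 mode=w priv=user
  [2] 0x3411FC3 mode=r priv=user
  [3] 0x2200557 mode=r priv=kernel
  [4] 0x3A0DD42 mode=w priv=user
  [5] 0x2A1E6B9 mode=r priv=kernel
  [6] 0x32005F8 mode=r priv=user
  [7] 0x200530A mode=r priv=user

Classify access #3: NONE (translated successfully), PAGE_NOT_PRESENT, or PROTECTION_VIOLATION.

Trace:
#0 VA=0xA0A719 (r,user):
  L0 @0x38[5] → 0x3B007  P=1,RW=1,US=1,PS=0
  L1 @0x3B[10] → 0x3D007  P=1,RW=1,US=1,PS=0
  ⇒ phys 0x3D719  [2 reads]
#1 VA=0x2188C3 (w,user):
  L0 @0x38[1] → 0x40007  P=1,RW=1,US=1,PS=0
  L1 @0x40[24] → 0x44007  P=1,RW=1,US=1,PS=0
  ⇒ phys 0x448C3  [2 reads]
#2 VA=0x3411FC3 (r,user):
  L0 @0x38[26] → 0x47007  P=1,RW=1,US=1,PS=0
  L1 @0x47[17] → 0x49007  P=1,RW=1,US=1,PS=0
  ⇒ phys 0x49FC3  [2 reads]
#3 VA=0x2200557 (r,kernel):
  L0 @0x38[17] → 0x69004  P=0,RW=0,US=1,PS=0
  ✗ PAGE_NOT_PRESENT  [1 reads]
#4 VA=0x3A0DD42 (w,user):
  L0 @0x38[29] → 0x4B007  P=1,RW=1,US=1,PS=0
  L1 @0x4B[13] → 0x4F007  P=1,RW=1,US=1,PS=0
  ⇒ phys 0x4FD42  [2 reads]
#5 VA=0x2A1E6B9 (r,kernel):
  L0 @0x38[21] → 0x52007  P=1,RW=1,US=1,PS=0
  L1 @0x52[30] → 0x56007  P=1,RW=1,US=1,PS=0
  ⇒ phys 0x566B9  [2 reads]
#6 VA=0x32005F8 (r,user):
  L0 @0x38[25] → 0xC006  P=0,RW=1,US=1,PS=0
  ✗ PAGE_NOT_PRESENT  [1 reads]
#7 VA=0x200530A (r,user):
  L0 @0x38[16] → 0x57007  P=1,RW=1,US=1,PS=0
  L1 @0x57[5] → 0x5A003  P=1,RW=1,US=0,PS=0
  ✗ PROTECTION_VIOLATION  [2 reads]

Access #3 fault: PAGE_NOT_PRESENT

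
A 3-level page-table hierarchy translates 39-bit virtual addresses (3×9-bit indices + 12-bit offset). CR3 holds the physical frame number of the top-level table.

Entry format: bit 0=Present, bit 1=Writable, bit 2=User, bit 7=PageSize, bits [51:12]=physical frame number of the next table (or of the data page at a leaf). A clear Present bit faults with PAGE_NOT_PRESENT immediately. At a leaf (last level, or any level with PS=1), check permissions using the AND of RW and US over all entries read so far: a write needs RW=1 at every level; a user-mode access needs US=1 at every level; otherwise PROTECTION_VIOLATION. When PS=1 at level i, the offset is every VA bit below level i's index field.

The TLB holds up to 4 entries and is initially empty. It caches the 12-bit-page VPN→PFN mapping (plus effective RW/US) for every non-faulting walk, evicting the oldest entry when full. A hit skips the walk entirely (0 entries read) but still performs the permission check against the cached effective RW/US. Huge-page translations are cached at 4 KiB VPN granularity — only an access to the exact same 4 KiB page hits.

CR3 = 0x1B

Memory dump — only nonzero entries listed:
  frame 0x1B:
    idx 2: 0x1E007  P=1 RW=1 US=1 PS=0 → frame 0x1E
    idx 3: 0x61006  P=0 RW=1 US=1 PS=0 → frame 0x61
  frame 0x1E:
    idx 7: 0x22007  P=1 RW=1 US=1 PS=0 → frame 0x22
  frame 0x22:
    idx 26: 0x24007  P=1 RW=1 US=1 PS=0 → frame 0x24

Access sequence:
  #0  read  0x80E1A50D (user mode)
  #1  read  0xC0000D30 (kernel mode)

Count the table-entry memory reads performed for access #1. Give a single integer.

Walk each access:
#0 VA=0x80E1A50D (r,user):
  [0] read 0x1B idx=2: raw=0x1E007 flags P=1 W=1 U=1 S=0
  [1] read 0x1E idx=7: raw=0x22007 flags P=1 W=1 U=1 S=0
  [2] read 0x22 idx=26: raw=0x24007 flags P=1 W=1 U=1 S=0
  ✓ 0x2450D  — 3 lookups
#1 VA=0xC0000D30 (r,kernel):
  [0] read 0x1B idx=3: raw=0x61006 flags P=0 W=1 U=1 S=0
  → PAGE_NOT_PRESENT  (1 entries read)

Entries read for #1: 1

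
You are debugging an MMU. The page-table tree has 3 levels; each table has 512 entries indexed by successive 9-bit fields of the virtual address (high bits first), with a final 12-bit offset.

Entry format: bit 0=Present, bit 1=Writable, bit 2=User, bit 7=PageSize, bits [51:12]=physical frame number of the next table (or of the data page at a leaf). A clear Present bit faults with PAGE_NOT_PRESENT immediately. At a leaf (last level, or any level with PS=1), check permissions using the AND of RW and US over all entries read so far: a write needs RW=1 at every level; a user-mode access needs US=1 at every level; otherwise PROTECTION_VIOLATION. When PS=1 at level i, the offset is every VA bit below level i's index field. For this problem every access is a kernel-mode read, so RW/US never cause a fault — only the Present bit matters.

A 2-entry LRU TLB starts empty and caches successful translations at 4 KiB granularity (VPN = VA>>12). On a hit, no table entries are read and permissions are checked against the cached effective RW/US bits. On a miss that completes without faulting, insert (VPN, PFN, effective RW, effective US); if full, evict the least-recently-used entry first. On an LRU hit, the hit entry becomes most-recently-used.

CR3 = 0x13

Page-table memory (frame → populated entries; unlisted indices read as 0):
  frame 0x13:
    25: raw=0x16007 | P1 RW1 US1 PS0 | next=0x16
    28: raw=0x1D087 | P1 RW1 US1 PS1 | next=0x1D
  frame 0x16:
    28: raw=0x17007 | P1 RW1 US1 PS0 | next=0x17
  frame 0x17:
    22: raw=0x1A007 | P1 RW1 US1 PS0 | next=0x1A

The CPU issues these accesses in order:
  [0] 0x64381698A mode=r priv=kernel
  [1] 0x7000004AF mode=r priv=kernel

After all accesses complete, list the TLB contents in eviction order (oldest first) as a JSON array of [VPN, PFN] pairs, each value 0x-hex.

Trace:
#0 VA=0x64381698A (r,kernel):
  lvl0: tbl 0x13, slot 25 ⇒ 0x16007 (P1/RW1/US1/PS0)
  lvl1: tbl 0x16, slot 28 ⇒ 0x17007 (P1/RW1/US1/PS0)
  lvl2: tbl 0x17, slot 22 ⇒ 0x1A007 (P1/RW1/US1/PS0)
  ⇒ phys 0x1A98A  [3 reads]
#1 VA=0x7000004AF (r,kernel):
  lvl0: tbl 0x13, slot 28 ⇒ 0x1D087 (P1/RW1/US1/PS1)
  ⇒ phys 0x1D4AF (huge @L0)  [1 reads]

TLB: [["0x643816", "0x1A"], ["0x700000", "0x1D"]]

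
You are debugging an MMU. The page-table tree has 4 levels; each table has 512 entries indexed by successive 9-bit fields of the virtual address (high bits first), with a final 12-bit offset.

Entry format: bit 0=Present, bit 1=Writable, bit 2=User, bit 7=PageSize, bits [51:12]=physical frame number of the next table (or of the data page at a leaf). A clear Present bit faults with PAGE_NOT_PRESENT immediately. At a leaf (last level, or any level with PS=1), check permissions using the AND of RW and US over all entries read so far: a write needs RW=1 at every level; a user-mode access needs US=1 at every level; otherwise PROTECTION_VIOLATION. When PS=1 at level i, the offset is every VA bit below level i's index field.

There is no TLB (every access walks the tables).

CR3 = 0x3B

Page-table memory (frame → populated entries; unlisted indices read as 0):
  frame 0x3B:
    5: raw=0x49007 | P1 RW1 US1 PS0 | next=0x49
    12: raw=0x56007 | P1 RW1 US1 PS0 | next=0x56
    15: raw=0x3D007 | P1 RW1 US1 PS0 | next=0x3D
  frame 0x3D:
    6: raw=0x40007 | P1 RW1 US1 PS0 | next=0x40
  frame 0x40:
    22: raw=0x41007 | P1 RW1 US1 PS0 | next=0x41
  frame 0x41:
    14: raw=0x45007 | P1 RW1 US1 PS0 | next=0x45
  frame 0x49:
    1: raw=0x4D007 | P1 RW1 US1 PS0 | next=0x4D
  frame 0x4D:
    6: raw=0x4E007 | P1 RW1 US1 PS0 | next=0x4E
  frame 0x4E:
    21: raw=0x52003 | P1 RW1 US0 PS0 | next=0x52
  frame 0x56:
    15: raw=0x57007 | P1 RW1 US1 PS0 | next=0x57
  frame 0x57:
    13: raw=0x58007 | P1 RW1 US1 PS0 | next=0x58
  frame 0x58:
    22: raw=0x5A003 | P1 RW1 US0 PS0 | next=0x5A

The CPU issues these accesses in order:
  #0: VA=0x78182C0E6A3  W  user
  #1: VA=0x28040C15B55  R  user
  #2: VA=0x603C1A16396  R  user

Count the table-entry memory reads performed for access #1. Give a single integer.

Per-access translation:
#0 VA=0x78182C0E6A3 (w,user):
  L0 @0x3B[15] → 0x3D007  P=1,RW=1,US=1,PS=0
  L1 @0x3D[6] → 0x40007  P=1,RW=1,US=1,PS=0
  L2 @0x40[22] → 0x41007  P=1,RW=1,US=1,PS=0
  L3 @0x41[14] → 0x45007  P=1,RW=1,US=1,PS=0
  ✓ 0x456A3  — 4 lookups
#1 VA=0x28040C15B55 (r,user):
  L0 @0x3B[5] → 0x49007  P=1,RW=1,US=1,PS=0
  L1 @0x49[1] → 0x4D007  P=1,RW=1,US=1,PS=0
  L2 @0x4D[6] → 0x4E007  P=1,RW=1,US=1,PS=0
  L3 @0x4E[21] → 0x52003  P=1,RW=1,US=0,PS=0
  → PROTECTION_VIOLATION  (4 entries read)
#2 VA=0x603C1A16396 (r,user):
  L0 @0x3B[12] → 0x56007  P=1,RW=1,US=1,PS=0
  L1 @0x56[15] → 0x57007  P=1,RW=1,US=1,PS=0
  L2 @0x57[13] → 0x58007  P=1,RW=1,US=1,PS=0
  L3 @0x58[22] → 0x5A003  P=1,RW=1,US=0,PS=0
  → PROTECTION_VIOLATION  (4 entries read)

Entries read for #1: 4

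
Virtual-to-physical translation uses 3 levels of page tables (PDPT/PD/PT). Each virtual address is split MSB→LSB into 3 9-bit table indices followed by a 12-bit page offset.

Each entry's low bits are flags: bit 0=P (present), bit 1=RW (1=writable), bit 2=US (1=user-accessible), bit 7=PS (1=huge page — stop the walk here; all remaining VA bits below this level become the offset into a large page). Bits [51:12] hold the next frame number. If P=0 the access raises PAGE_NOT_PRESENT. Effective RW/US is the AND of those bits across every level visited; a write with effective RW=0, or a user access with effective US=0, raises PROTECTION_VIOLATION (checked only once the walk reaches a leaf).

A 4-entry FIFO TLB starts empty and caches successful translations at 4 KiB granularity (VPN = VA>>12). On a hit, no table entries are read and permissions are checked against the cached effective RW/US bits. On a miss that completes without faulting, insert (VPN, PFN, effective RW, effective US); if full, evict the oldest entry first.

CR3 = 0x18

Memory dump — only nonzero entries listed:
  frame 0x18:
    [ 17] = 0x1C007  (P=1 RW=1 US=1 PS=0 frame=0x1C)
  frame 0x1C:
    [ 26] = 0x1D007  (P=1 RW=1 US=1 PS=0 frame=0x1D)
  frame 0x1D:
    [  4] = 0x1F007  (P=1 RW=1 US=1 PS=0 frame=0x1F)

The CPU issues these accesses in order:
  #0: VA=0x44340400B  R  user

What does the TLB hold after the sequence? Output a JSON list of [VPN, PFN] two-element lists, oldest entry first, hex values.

Per-access translation:
#0 VA=0x44340400B (r,user):
  L0: frame=0x18 idx=17 entry=0x1C007 [P=1 RW=1 US=1 PS=0]
  L1: frame=0x1C idx=26 entry=0x1D007 [P=1 RW=1 US=1 PS=0]
  L2: frame=0x1D idx=4 entry=0x1F007 [P=1 RW=1 US=1 PS=0]
  ✓ 0x1F00B  — 3 lookups

TLB: [["0x443404", "0x1F"]]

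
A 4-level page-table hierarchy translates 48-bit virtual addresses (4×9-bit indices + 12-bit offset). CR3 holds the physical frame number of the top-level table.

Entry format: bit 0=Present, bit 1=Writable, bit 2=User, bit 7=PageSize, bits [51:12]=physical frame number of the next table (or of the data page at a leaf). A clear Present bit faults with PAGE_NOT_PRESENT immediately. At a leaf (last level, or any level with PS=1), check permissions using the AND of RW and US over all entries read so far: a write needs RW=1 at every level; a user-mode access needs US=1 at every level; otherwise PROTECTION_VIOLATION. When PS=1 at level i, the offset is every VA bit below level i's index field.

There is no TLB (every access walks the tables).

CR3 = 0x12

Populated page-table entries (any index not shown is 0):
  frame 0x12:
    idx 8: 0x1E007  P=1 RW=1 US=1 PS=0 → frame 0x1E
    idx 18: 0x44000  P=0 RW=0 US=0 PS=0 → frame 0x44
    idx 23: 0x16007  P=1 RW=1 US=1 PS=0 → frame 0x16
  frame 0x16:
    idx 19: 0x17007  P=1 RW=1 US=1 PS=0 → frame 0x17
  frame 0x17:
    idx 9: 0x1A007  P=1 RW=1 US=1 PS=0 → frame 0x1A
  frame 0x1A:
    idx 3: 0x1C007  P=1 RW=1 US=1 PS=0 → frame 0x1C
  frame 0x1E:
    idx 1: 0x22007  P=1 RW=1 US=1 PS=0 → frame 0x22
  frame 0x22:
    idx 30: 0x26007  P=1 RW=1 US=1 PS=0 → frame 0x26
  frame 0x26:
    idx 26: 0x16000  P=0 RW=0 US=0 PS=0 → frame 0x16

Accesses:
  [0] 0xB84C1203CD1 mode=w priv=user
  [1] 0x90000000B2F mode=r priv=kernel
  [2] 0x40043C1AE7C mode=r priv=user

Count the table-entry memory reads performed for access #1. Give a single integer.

Walk each access:
#0 VA=0xB84C1203CD1 (w,user):
  lvl0: tbl 0x12, slot 23 ⇒ 0x16007 (P1/RW1/US1/PS0)
  lvl1: tbl 0x16, slot 19 ⇒ 0x17007 (P1/RW1/US1/PS0)
  lvl2: tbl 0x17, slot 9 ⇒ 0x1A007 (P1/RW1/US1/PS0)
  lvl3: tbl 0x1A, slot 3 ⇒ 0x1C007 (P1/RW1/US1/PS0)
  ⇒ phys 0x1CCD1  [4 reads]
#1 VA=0x90000000B2F (r,kernel):
  lvl0: tbl 0x12, slot 18 ⇒ 0x44000 (P0/RW0/US0/PS0)
  ✗ PAGE_NOT_PRESENT  [1 reads]
#2 VA=0x40043C1AE7C (r,user):
  lvl0: tbl 0x12, slot 8 ⇒ 0x1E007 (P1/RW1/US1/PS0)
  lvl1: tbl 0x1E, slot 1 ⇒ 0x22007 (P1/RW1/US1/PS0)
  lvl2: tbl 0x22, slot 30 ⇒ 0x26007 (P1/RW1/US1/PS0)
  lvl3: tbl 0x26, slot 26 ⇒ 0x16000 (P0/RW0/US0/PS0)
  ✗ PAGE_NOT_PRESENT  [4 reads]

Entries read for #1: 1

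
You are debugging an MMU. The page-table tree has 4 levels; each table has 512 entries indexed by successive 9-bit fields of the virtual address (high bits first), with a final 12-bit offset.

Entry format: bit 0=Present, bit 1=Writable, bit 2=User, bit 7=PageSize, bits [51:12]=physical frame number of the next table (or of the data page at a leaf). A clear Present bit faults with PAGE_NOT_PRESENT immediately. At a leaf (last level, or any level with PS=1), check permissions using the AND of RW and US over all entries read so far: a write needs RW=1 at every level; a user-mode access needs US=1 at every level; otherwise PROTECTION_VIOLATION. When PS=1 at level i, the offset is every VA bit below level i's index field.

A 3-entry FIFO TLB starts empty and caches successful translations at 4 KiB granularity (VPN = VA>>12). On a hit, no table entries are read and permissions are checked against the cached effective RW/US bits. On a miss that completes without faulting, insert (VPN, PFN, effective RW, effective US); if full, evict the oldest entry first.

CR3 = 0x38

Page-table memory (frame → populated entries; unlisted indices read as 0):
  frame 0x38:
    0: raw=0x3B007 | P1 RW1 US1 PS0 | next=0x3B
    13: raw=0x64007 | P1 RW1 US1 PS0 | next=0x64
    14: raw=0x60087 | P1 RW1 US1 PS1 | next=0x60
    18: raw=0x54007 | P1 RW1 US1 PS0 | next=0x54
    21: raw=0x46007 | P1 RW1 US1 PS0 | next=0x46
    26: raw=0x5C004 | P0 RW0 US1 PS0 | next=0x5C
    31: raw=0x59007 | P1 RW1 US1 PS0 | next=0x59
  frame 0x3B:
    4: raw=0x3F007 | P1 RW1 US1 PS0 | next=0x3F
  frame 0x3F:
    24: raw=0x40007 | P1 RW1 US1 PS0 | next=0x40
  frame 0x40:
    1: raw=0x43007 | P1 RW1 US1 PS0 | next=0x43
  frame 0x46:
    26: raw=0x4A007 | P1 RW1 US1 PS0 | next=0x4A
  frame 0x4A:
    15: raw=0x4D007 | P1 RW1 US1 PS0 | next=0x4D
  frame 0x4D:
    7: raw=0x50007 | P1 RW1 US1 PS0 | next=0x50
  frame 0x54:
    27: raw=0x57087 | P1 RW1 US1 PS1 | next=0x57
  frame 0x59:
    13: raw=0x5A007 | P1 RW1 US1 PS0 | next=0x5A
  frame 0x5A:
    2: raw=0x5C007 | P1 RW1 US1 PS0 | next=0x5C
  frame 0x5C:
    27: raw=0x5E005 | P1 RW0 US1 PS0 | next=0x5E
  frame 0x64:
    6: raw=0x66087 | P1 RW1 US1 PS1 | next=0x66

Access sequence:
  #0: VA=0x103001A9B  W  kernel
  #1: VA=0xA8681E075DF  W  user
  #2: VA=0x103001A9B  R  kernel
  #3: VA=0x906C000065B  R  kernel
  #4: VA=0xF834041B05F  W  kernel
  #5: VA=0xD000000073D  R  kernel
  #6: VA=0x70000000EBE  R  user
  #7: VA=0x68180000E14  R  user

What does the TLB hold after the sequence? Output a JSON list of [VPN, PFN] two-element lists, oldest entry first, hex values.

Per-access translation:
#0 VA=0x103001A9B (w,kernel):
  lvl0: tbl 0x38, slot 0 ⇒ 0x3B007 (P1/RW1/US1/PS0)
  lvl1: tbl 0x3B, slot 4 ⇒ 0x3F007 (P1/RW1/US1/PS0)
  lvl2: tbl 0x3F, slot 24 ⇒ 0x40007 (P1/RW1/US1/PS0)
  lvl3: tbl 0x40, slot 1 ⇒ 0x43007 (P1/RW1/US1/PS0)
  ✓ 0x43A9B  — 4 lookups
#1 VA=0xA8681E075DF (w,user):
  lvl0: tbl 0x38, slot 21 ⇒ 0x46007 (P1/RW1/US1/PS0)
  lvl1: tbl 0x46, slot 26 ⇒ 0x4A007 (P1/RW1/US1/PS0)
  lvl2: tbl 0x4A, slot 15 ⇒ 0x4D007 (P1/RW1/US1/PS0)
  lvl3: tbl 0x4D, slot 7 ⇒ 0x50007 (P1/RW1/US1/PS0)
  ✓ 0x505DF  — 4 lookups
#2 VA=0x103001A9B (r,kernel):
  TLB hit vpn=0x103001 → PA=0x43A9B
#3 VA=0x906C000065B (r,kernel):
  lvl0: tbl 0x38, slot 18 ⇒ 0x54007 (P1/RW1/US1/PS0)
  lvl1: tbl 0x54, slot 27 ⇒ 0x57087 (P1/RW1/US1/PS1)
  ✓ 0x5765B (huge @L1)  — 2 lookups
#4 VA=0xF834041B05F (w,kernel):
  lvl0: tbl 0x38, slot 31 ⇒ 0x59007 (P1/RW1/US1/PS0)
  lvl1: tbl 0x59, slot 13 ⇒ 0x5A007 (P1/RW1/US1/PS0)
  lvl2: tbl 0x5A, slot 2 ⇒ 0x5C007 (P1/RW1/US1/PS0)
  lvl3: tbl 0x5C, slot 27 ⇒ 0x5E005 (P1/RW0/US1/PS0)
  ⇒ fault: PROTECTION_VIOLATION  — 4 lookups
#5 VA=0xD000000073D (r,kernel):
  lvl0: tbl 0x38, slot 26 ⇒ 0x5C004 (P0/RW0/US1/PS0)
  ⇒ fault: PAGE_NOT_PRESENT  — 1 lookups
#6 VA=0x70000000EBE (r,user):
  lvl0: tbl 0x38, slot 14 ⇒ 0x60087 (P1/RW1/US1/PS1)
  ✓ 0x60EBE (huge @L0)  — 1 lookups
#7 VA=0x68180000E14 (r,user):
  lvl0: tbl 0x38, slot 13 ⇒ 0x64007 (P1/RW1/US1/PS0)
  lvl1: tbl 0x64, slot 6 ⇒ 0x66087 (P1/RW1/US1/PS1)
  ✓ 0x66E14 (huge @L1)  — 2 lookups

TLB: [["0x906C0000", "0x57"], ["0x70000000", "0x60"], ["0x68180000", "0x66"]]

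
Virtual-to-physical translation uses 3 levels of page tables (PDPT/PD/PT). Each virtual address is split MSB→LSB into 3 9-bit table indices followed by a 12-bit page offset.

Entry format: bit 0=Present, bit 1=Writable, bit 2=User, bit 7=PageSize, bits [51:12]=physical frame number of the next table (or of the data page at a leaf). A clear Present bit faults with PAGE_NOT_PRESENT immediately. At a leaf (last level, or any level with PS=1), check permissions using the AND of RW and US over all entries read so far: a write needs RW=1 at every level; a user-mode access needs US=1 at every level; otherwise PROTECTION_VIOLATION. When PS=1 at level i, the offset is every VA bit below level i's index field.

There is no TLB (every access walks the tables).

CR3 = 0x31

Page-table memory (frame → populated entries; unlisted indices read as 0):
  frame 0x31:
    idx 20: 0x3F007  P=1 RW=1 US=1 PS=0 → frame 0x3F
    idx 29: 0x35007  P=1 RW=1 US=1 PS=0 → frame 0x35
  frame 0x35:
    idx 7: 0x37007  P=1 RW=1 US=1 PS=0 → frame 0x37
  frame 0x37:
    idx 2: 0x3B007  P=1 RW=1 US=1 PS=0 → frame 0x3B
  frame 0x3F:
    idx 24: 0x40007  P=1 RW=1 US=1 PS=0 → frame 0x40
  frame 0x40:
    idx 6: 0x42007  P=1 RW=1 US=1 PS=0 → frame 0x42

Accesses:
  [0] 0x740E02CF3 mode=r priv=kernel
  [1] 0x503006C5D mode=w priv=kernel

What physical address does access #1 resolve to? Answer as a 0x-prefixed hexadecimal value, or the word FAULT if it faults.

Walk each access:
#0 VA=0x740E02CF3 (r,kernel):
  [0] read 0x31 idx=29: raw=0x35007 flags P=1 W=1 U=1 S=0
  [1] read 0x35 idx=7: raw=0x37007 flags P=1 W=1 U=1 S=0
  [2] read 0x37 idx=2: raw=0x3B007 flags P=1 W=1 U=1 S=0
  ⇒ phys 0x3BCF3  [3 reads]
#1 VA=0x503006C5D (w,kernel):
  [0] read 0x31 idx=20: raw=0x3F007 flags P=1 W=1 U=1 S=0
  [1] read 0x3F idx=24: raw=0x40007 flags P=1 W=1 U=1 S=0
  [2] read 0x40 idx=6: raw=0x42007 flags P=1 W=1 U=1 S=0
  ⇒ phys 0x42C5D  [3 reads]

Access #1 PA: 0x42C5D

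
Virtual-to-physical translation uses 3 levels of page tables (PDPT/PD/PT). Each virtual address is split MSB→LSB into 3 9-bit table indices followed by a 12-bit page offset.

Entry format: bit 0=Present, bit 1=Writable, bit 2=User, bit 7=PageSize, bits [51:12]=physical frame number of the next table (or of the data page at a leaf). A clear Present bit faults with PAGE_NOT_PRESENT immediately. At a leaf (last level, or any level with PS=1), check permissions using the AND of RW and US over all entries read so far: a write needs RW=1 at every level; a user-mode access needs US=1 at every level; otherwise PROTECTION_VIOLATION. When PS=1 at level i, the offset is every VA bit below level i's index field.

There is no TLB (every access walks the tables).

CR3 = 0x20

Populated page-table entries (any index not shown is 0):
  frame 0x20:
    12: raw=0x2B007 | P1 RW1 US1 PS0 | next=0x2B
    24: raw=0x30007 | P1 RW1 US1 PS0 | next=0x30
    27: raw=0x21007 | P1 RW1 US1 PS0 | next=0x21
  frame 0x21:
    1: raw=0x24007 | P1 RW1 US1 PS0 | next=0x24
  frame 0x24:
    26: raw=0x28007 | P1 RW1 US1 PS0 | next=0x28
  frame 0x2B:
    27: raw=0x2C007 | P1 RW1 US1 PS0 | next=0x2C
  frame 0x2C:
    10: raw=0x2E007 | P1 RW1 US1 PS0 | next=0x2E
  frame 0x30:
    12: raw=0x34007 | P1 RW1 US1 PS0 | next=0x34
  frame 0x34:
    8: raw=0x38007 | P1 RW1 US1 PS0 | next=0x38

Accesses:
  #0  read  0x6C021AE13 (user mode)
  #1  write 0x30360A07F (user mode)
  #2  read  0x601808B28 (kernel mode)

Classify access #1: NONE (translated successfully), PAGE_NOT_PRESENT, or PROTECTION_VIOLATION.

Per-access translation:
#0 VA=0x6C021AE13 (r,user):
  lvl0: tbl 0x20, slot 27 ⇒ 0x21007 (P1/RW1/US1/PS0)
  lvl1: tbl 0x21, slot 1 ⇒ 0x24007 (P1/RW1/US1/PS0)
  lvl2: tbl 0x24, slot 26 ⇒ 0x28007 (P1/RW1/US1/PS0)
  ✓ 0x28E13  — 3 lookups
#1 VA=0x30360A07F (w,user):
  lvl0: tbl 0x20, slot 12 ⇒ 0x2B007 (P1/RW1/US1/PS0)
  lvl1: tbl 0x2B, slot 27 ⇒ 0x2C007 (P1/RW1/US1/PS0)
  lvl2: tbl 0x2C, slot 10 ⇒ 0x2E007 (P1/RW1/US1/PS0)
  ✓ 0x2E07F  — 3 lookups
#2 VA=0x601808B28 (r,kernel):
  lvl0: tbl 0x20, slot 24 ⇒ 0x30007 (P1/RW1/US1/PS0)
  lvl1: tbl 0x30, slot 12 ⇒ 0x34007 (P1/RW1/US1/PS0)
  lvl2: tbl 0x34, slot 8 ⇒ 0x38007 (P1/RW1/US1/PS0)
  ✓ 0x38B28  — 3 lookups

Access #1 fault: NONE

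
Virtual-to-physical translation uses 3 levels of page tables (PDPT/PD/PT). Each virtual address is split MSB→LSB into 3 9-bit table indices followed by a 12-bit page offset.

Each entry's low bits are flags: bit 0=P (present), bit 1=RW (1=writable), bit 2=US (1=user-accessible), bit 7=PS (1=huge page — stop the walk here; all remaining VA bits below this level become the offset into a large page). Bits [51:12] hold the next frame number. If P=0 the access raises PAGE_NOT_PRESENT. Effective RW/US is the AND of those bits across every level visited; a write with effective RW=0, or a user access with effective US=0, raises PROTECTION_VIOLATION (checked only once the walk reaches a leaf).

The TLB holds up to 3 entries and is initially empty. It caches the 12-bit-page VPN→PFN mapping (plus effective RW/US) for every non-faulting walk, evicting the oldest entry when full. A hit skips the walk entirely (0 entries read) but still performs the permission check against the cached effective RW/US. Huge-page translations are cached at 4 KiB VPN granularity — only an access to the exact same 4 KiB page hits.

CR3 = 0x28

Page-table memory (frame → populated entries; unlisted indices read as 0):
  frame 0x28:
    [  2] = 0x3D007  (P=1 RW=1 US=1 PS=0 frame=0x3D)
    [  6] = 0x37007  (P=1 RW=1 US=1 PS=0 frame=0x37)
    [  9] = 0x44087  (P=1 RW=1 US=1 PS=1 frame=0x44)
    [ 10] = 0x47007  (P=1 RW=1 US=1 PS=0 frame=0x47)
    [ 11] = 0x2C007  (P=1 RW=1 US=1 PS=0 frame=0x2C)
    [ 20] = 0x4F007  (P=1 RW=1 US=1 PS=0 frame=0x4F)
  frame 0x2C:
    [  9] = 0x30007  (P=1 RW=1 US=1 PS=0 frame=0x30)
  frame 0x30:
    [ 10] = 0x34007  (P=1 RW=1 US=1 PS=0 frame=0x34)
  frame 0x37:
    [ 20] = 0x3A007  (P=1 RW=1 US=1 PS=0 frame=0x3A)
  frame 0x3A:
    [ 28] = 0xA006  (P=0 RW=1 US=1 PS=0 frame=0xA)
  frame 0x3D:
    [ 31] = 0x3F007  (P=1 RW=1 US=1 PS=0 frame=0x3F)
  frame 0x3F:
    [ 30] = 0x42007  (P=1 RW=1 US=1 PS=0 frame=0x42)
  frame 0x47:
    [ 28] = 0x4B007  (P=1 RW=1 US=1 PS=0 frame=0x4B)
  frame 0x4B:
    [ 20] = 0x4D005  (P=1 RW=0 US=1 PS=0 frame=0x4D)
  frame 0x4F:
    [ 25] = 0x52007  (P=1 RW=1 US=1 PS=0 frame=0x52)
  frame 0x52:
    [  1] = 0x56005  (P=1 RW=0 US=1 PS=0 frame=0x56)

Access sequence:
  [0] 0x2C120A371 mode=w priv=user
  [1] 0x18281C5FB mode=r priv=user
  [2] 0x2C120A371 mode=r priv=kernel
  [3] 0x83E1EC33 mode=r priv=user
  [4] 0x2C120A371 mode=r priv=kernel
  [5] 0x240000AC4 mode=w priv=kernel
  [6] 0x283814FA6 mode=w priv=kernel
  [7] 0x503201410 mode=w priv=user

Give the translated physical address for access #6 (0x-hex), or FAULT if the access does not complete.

Walk each access:
#0 VA=0x2C120A371 (w,user):
  L0: frame=0x28 idx=11 entry=0x2C007 [P=1 RW=1 US=1 PS=0]
  L1: frame=0x2C idx=9 entry=0x30007 [P=1 RW=1 US=1 PS=0]
  L2: frame=0x30 idx=10 entry=0x34007 [P=1 RW=1 US=1 PS=0]
  ⇒ phys 0x34371  [3 reads]
#1 VA=0x18281C5FB (r,user):
  L0: frame=0x28 idx=6 entry=0x37007 [P=1 RW=1 US=1 PS=0]
  L1: frame=0x37 idx=20 entry=0x3A007 [P=1 RW=1 US=1 PS=0]
  L2: frame=0x3A idx=28 entry=0xA006 [P=0 RW=1 US=1 PS=0]
  ✗ PAGE_NOT_PRESENT  [3 reads]
#2 VA=0x2C120A371 (r,kernel):
  TLB hit vpn=0x2C120A → PA=0x34371
#3 VA=0x83E1EC33 (r,user):
  L0: frame=0x28 idx=2 entry=0x3D007 [P=1 RW=1 US=1 PS=0]
  L1: frame=0x3D idx=31 entry=0x3F007 [P=1 RW=1 US=1 PS=0]
  L2: frame=0x3F idx=30 entry=0x42007 [P=1 RW=1 US=1 PS=0]
  ⇒ phys 0x42C33  [3 reads]
#4 VA=0x2C120A371 (r,kernel):
  TLB hit vpn=0x2C120A → PA=0x34371
#5 VA=0x240000AC4 (w,kernel):
  L0: frame=0x28 idx=9 entry=0x44087 [P=1 RW=1 US=1 PS=1]
  ⇒ phys 0x44AC4 (huge @L0)  [1 reads]
#6 VA=0x283814FA6 (w,kernel):
  L0: frame=0x28 idx=10 entry=0x47007 [P=1 RW=1 US=1 PS=0]
  L1: frame=0x47 idx=28 entry=0x4B007 [P=1 RW=1 US=1 PS=0]
  L2: frame=0x4B idx=20 entry=0x4D005 [P=1 RW=0 US=1 PS=0]
  ✗ PROTECTION_VIOLATION  [3 reads]
#7 VA=0x503201410 (w,user):
  L0: frame=0x28 idx=20 entry=0x4F007 [P=1 RW=1 US=1 PS=0]
  L1: frame=0x4F idx=25 entry=0x52007 [P=1 RW=1 US=1 PS=0]
  L2: frame=0x52 idx=1 entry=0x56005 [P=1 RW=0 US=1 PS=0]
  ✗ PROTECTION_VIOLATION  [3 reads]

Access #6 PA: FAULT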